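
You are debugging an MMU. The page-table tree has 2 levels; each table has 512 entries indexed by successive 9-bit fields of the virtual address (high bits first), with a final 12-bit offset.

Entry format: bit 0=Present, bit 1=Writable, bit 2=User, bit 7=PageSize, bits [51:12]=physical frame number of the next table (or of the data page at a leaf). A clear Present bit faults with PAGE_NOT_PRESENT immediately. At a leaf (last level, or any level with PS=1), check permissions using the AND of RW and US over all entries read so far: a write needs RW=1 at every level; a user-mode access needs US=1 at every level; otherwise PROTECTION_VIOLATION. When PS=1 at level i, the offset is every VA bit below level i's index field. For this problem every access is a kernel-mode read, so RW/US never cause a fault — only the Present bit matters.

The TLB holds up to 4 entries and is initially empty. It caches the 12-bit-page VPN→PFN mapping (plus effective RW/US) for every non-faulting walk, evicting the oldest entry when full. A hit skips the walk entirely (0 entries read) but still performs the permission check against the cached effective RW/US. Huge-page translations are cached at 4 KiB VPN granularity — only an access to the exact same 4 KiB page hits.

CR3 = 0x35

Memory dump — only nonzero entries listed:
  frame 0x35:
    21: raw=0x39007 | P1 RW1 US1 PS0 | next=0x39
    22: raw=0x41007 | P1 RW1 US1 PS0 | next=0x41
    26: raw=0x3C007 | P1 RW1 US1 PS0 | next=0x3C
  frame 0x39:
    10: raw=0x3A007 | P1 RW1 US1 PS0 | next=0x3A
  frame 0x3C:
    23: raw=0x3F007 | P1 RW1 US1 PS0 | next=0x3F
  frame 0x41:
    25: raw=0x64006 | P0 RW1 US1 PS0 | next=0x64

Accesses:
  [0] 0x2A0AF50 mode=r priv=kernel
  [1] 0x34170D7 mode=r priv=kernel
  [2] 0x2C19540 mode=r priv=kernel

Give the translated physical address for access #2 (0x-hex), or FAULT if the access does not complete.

Per-access translation:
#0 VA=0x2A0AF50 (r,kernel):
  [0] read 0x35 idx=21: raw=0x39007 flags P=1 W=1 U=1 S=0
  [1] read 0x39 idx=10: raw=0x3A007 flags P=1 W=1 U=1 S=0
  → PA=0x3AF50  (2 entries read)
#1 VA=0x34170D7 (r,kernel):
  [0] read 0x35 idx=26: raw=0x3C007 flags P=1 W=1 U=1 S=0
  [1] read 0x3C idx=23: raw=0x3F007 flags P=1 W=1 U=1 S=0
  → PA=0x3F0D7  (2 entries read)
#2 VA=0x2C19540 (r,kernel):
  [0] read 0x35 idx=22: raw=0x41007 flags P=1 W=1 U=1 S=0
  [1] read 0x41 idx=25: raw=0x64006 flags P=0 W=1 U=1 S=0
  ✗ PAGE_NOT_PRESENT  [2 reads]

Access #2 PA: FAULT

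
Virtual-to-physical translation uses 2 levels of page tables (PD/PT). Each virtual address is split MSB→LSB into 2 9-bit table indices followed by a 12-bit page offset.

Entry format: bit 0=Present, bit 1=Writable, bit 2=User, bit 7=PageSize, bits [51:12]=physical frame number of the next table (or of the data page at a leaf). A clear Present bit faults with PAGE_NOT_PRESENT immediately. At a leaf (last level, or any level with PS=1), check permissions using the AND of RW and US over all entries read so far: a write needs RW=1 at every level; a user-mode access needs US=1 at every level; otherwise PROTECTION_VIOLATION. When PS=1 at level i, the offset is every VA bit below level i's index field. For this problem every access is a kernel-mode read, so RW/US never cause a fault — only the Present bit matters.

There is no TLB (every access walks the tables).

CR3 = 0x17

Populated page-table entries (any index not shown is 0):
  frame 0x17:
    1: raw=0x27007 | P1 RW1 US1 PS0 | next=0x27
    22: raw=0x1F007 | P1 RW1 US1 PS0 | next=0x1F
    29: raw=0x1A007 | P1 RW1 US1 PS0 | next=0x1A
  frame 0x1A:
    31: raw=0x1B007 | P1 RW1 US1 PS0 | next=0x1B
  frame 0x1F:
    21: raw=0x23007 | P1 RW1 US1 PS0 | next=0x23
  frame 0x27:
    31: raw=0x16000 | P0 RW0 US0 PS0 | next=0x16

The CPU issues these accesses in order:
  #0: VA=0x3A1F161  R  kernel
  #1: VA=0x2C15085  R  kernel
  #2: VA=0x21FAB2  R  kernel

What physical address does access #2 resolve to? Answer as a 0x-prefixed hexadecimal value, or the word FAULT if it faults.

Per-access translation:
#0 VA=0x3A1F161 (r,kernel):
  L0: frame=0x17 idx=29 entry=0x1A007 [P=1 RW=1 US=1 PS=0]
  L1: frame=0x1A idx=31 entry=0x1B007 [P=1 RW=1 US=1 PS=0]
  ✓ 0x1B161  — 2 lookups
#1 VA=0x2C15085 (r,kernel):
  L0: frame=0x17 idx=22 entry=0x1F007 [P=1 RW=1 US=1 PS=0]
  L1: frame=0x1F idx=21 entry=0x23007 [P=1 RW=1 US=1 PS=0]
  ✓ 0x23085  — 2 lookups
#2 VA=0x21FAB2 (r,kernel):
  L0: frame=0x17 idx=1 entry=0x27007 [P=1 RW=1 US=1 PS=0]
  L1: frame=0x27 idx=31 entry=0x16000 [P=0 RW=0 US=0 PS=0]
  → PAGE_NOT_PRESENT  (2 entries read)

Access #2 PA: FAULT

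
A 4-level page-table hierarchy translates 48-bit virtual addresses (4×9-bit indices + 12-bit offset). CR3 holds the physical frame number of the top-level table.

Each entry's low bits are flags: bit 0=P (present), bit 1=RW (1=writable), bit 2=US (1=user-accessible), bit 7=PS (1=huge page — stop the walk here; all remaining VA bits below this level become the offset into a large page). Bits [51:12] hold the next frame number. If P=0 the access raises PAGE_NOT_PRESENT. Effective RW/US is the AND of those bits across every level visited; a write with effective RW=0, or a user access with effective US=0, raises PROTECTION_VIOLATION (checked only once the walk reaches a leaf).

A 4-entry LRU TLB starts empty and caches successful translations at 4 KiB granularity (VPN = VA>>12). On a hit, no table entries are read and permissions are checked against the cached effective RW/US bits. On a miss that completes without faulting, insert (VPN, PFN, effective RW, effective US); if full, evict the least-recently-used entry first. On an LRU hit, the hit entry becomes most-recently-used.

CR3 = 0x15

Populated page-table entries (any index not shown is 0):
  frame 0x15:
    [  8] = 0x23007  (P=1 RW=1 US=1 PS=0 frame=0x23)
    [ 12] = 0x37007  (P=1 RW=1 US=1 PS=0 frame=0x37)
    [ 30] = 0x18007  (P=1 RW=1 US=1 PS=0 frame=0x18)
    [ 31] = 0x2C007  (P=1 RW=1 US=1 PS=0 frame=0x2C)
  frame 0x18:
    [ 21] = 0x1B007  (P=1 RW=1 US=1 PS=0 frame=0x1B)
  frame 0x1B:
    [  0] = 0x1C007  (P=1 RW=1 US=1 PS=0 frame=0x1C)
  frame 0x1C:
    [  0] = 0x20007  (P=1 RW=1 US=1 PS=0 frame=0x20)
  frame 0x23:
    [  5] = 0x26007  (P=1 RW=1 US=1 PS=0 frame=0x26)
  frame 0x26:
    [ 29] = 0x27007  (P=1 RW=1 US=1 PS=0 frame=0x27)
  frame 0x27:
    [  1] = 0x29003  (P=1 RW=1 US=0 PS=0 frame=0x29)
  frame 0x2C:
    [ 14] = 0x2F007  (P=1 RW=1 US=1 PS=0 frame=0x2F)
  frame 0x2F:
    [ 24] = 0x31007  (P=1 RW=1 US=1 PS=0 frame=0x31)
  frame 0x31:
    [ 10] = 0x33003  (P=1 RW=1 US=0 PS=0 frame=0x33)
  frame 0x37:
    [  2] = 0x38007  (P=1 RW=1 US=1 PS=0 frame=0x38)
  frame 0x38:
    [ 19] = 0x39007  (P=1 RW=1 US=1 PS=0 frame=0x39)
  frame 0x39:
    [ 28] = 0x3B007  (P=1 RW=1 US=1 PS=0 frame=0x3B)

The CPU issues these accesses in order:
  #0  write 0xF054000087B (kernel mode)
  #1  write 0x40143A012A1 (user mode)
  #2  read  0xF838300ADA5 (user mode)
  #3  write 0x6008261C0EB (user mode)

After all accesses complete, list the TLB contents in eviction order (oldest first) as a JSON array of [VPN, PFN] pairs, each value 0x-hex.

Trace:
#0 VA=0xF054000087B (w,kernel):
  L0: frame=0x15 idx=30 entry=0x18007 [P=1 RW=1 US=1 PS=0]
  L1: frame=0x18 idx=21 entry=0x1B007 [P=1 RW=1 US=1 PS=0]
  L2: frame=0x1B idx=0 entry=0x1C007 [P=1 RW=1 US=1 PS=0]
  L3: frame=0x1C idx=0 entry=0x20007 [P=1 RW=1 US=1 PS=0]
  ✓ 0x2087B  — 4 lookups
#1 VA=0x40143A012A1 (w,user):
  L0: frame=0x15 idx=8 entry=0x23007 [P=1 RW=1 US=1 PS=0]
  L1: frame=0x23 idx=5 entry=0x26007 [P=1 RW=1 US=1 PS=0]
  L2: frame=0x26 idx=29 entry=0x27007 [P=1 RW=1 US=1 PS=0]
  L3: frame=0x27 idx=1 entry=0x29003 [P=1 RW=1 US=0 PS=0]
  ✗ PROTECTION_VIOLATION  [4 reads]
#2 VA=0xF838300ADA5 (r,user):
  L0: frame=0x15 idx=31 entry=0x2C007 [P=1 RW=1 US=1 PS=0]
  L1: frame=0x2C idx=14 entry=0x2F007 [P=1 RW=1 US=1 PS=0]
  L2: frame=0x2F idx=24 entry=0x31007 [P=1 RW=1 US=1 PS=0]
  L3: frame=0x31 idx=10 entry=0x33003 [P=1 RW=1 US=0 PS=0]
  ✗ PROTECTION_VIOLATION  [4 reads]
#3 VA=0x6008261C0EB (w,user):
  L0: frame=0x15 idx=12 entry=0x37007 [P=1 RW=1 US=1 PS=0]
  L1: frame=0x37 idx=2 entry=0x38007 [P=1 RW=1 US=1 PS=0]
  L2: frame=0x38 idx=19 entry=0x39007 [P=1 RW=1 US=1 PS=0]
  L3: frame=0x39 idx=28 entry=0x3B007 [P=1 RW=1 US=1 PS=0]
  ✓ 0x3B0EB  — 4 lookups

TLB: [["0xF0540000", "0x20"], ["0x6008261C", "0x3B"]]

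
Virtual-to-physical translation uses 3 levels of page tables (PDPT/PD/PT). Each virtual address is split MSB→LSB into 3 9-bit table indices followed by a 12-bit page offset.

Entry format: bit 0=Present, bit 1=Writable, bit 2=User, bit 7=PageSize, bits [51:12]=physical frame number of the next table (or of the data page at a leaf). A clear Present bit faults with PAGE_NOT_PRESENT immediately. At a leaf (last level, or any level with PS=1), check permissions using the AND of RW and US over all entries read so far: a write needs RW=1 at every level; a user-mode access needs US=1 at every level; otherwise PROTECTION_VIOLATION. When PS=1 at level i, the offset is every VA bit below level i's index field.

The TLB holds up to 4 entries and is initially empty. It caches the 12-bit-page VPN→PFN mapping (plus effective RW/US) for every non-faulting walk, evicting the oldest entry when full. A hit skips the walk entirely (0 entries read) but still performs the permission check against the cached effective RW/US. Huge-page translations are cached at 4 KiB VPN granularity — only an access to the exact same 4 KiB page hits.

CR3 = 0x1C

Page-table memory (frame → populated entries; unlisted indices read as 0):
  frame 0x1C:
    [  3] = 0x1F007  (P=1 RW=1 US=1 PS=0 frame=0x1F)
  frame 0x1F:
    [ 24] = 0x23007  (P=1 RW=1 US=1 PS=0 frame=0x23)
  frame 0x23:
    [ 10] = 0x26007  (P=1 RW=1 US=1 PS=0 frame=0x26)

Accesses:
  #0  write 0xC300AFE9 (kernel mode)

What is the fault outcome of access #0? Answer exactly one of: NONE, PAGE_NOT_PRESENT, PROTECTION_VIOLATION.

Trace:
#0 VA=0xC300AFE9 (w,kernel):
  L0 @0x1C[3] → 0x1F007  P=1,RW=1,US=1,PS=0
  L1 @0x1F[24] → 0x23007  P=1,RW=1,US=1,PS=0
  L2 @0x23[10] → 0x26007  P=1,RW=1,US=1,PS=0
  ⇒ phys 0x26FE9  [3 reads]

Access #0 fault: NONE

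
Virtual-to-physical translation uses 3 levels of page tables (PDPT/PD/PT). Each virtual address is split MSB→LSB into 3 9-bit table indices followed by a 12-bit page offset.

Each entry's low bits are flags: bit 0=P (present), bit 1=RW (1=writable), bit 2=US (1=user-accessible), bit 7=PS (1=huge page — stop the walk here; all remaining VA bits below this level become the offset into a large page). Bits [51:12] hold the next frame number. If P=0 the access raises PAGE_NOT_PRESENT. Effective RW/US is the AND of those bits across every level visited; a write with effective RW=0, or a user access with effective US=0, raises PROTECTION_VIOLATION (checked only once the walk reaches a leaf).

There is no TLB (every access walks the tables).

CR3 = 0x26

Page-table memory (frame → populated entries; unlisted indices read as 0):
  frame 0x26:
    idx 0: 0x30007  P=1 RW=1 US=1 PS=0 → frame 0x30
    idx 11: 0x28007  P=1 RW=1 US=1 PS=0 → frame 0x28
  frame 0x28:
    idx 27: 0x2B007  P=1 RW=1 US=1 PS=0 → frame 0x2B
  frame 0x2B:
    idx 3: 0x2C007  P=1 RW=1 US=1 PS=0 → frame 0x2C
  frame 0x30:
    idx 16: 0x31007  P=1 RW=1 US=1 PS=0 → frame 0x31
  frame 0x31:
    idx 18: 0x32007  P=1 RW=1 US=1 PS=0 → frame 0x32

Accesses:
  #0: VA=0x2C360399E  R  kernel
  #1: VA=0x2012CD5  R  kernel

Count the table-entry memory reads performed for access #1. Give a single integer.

Per-access translation:
#0 VA=0x2C360399E (r,kernel):
  [0] read 0x26 idx=11: raw=0x28007 flags P=1 W=1 U=1 S=0
  [1] read 0x28 idx=27: raw=0x2B007 flags P=1 W=1 U=1 S=0
  [2] read 0x2B idx=3: raw=0x2C007 flags P=1 W=1 U=1 S=0
  ⇒ phys 0x2C99E  [3 reads]
#1 VA=0x2012CD5 (r,kernel):
  [0] read 0x26 idx=0: raw=0x30007 flags P=1 W=1 U=1 S=0
  [1] read 0x30 idx=16: raw=0x31007 flags P=1 W=1 U=1 S=0
  [2] read 0x31 idx=18: raw=0x32007 flags P=1 W=1 U=1 S=0
  ⇒ phys 0x32CD5  [3 reads]

Entries read for #1: 3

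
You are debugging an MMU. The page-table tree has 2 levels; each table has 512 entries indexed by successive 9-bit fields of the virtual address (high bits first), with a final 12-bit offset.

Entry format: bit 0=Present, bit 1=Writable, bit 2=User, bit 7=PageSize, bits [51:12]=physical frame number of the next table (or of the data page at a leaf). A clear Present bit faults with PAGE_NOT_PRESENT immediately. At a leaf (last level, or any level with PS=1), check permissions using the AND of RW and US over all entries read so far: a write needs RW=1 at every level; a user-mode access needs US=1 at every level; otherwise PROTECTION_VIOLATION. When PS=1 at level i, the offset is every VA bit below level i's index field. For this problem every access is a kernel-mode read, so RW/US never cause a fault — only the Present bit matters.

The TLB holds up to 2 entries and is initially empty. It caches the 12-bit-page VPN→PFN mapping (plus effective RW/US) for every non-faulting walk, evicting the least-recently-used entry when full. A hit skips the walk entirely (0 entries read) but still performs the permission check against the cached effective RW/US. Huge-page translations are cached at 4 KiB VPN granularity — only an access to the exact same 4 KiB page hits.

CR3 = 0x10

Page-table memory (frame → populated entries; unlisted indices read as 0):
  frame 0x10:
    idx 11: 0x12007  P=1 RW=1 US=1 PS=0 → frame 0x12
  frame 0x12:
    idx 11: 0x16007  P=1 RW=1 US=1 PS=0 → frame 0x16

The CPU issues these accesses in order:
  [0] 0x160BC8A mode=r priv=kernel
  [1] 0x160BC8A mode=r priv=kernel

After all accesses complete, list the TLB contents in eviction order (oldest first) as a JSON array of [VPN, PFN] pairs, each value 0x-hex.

Walk each access:
#0 VA=0x160BC8A (r,kernel):
  L0 @0x10[11] → 0x12007  P=1,RW=1,US=1,PS=0
  L1 @0x12[11] → 0x16007  P=1,RW=1,US=1,PS=0
  ✓ 0x16C8A  — 2 lookups
#1 VA=0x160BC8A (r,kernel):
  TLB hit vpn=0x160B → PA=0x16C8A

TLB: [["0x160B", "0x16"]]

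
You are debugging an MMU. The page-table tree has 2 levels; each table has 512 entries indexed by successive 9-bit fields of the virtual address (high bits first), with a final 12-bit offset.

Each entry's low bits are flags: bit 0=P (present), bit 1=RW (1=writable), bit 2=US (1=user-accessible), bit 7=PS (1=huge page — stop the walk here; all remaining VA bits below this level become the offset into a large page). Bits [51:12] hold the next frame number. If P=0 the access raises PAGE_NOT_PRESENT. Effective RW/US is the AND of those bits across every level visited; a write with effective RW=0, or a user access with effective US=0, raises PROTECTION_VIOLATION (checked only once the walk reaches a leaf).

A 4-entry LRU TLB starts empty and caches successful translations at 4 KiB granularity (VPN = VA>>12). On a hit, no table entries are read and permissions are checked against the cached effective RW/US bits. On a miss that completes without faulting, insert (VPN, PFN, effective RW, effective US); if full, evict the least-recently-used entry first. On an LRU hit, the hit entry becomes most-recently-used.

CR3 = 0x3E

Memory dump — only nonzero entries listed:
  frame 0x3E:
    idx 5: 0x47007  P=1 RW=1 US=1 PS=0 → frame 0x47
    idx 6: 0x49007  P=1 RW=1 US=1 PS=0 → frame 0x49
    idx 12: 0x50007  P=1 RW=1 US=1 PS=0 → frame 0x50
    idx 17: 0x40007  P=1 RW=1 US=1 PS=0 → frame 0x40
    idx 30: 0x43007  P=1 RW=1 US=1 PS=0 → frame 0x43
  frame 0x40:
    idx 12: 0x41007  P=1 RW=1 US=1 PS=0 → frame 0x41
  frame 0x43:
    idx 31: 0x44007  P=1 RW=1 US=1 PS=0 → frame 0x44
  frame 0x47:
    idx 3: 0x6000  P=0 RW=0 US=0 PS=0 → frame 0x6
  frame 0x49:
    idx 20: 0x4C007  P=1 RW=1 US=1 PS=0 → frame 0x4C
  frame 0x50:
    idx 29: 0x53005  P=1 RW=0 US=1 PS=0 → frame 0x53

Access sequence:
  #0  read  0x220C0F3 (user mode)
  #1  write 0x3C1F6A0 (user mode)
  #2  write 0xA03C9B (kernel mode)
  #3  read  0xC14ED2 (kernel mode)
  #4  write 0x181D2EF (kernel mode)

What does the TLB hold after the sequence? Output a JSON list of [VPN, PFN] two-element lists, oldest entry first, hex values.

Trace:
#0 VA=0x220C0F3 (r,user):
  L0 @0x3E[17] → 0x40007  P=1,RW=1,US=1,PS=0
  L1 @0x40[12] → 0x41007  P=1,RW=1,US=1,PS=0
  ⇒ phys 0x410F3  [2 reads]
#1 VA=0x3C1F6A0 (w,user):
  L0 @0x3E[30] → 0x43007  P=1,RW=1,US=1,PS=0
  L1 @0x43[31] → 0x44007  P=1,RW=1,US=1,PS=0
  ⇒ phys 0x446A0  [2 reads]
#2 VA=0xA03C9B (w,kernel):
  L0 @0x3E[5] → 0x47007  P=1,RW=1,US=1,PS=0
  L1 @0x47[3] → 0x6000  P=0,RW=0,US=0,PS=0
  → PAGE_NOT_PRESENT  (2 entries read)
#3 VA=0xC14ED2 (r,kernel):
  L0 @0x3E[6] → 0x49007  P=1,RW=1,US=1,PS=0
  L1 @0x49[20] → 0x4C007  P=1,RW=1,US=1,PS=0
  ⇒ phys 0x4CED2  [2 reads]
#4 VA=0x181D2EF (w,kernel):
  L0 @0x3E[12] → 0x50007  P=1,RW=1,US=1,PS=0
  L1 @0x50[29] → 0x53005  P=1,RW=0,US=1,PS=0
  → PROTECTION_VIOLATION  (2 entries read)

TLB: [["0x220C", "0x41"], ["0x3C1F", "0x44"], ["0xC14", "0x4C"]]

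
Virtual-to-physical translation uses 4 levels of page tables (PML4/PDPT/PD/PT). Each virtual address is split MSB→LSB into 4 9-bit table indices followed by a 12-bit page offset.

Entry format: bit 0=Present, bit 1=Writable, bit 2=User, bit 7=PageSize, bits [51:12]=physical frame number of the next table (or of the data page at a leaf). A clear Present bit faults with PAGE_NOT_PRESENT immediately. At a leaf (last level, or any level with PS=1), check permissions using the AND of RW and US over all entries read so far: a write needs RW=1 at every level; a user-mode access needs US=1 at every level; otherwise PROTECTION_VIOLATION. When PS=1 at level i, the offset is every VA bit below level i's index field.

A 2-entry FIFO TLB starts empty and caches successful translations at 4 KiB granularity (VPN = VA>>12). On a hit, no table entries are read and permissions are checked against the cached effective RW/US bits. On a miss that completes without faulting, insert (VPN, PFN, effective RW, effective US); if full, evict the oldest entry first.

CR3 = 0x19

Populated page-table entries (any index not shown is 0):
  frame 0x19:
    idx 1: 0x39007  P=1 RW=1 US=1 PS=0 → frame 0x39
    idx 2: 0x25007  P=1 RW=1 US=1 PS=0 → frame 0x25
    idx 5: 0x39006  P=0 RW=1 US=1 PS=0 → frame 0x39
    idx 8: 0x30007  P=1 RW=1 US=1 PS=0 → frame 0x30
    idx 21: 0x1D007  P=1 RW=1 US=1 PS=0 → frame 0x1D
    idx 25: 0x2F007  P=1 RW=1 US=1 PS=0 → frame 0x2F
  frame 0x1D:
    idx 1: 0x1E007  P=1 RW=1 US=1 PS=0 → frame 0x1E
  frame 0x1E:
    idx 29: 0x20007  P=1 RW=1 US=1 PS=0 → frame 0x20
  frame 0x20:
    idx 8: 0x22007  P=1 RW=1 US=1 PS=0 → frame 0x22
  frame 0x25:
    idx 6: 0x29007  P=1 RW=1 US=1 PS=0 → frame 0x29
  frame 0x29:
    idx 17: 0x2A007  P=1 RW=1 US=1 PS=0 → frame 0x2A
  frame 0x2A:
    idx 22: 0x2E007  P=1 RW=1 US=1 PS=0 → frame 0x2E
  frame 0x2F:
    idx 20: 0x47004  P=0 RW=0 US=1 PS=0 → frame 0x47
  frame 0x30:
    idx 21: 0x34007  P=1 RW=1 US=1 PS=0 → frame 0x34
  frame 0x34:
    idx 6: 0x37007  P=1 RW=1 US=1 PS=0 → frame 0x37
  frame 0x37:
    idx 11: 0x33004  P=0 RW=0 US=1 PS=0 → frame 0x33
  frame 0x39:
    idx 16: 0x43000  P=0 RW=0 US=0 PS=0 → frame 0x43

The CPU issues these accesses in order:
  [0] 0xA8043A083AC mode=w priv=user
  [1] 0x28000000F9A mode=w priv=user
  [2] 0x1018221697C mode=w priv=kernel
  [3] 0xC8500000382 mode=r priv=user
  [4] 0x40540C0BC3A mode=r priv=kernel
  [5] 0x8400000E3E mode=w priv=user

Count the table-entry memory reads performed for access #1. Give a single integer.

Per-access translation:
#0 VA=0xA8043A083AC (w,user):
  [0] read 0x19 idx=21: raw=0x1D007 flags P=1 W=1 U=1 S=0
  [1] read 0x1D idx=1: raw=0x1E007 flags P=1 W=1 U=1 S=0
  [2] read 0x1E idx=29: raw=0x20007 flags P=1 W=1 U=1 S=0
  [3] read 0x20 idx=8: raw=0x22007 flags P=1 W=1 U=1 S=0
  ⇒ phys 0x223AC  [4 reads]
#1 VA=0x28000000F9A (w,user):
  [0] read 0x19 idx=5: raw=0x39006 flags P=0 W=1 U=1 S=0
  ⇒ fault: PAGE_NOT_PRESENT  — 1 lookups
#2 VA=0x1018221697C (w,kernel):
  [0] read 0x19 idx=2: raw=0x25007 flags P=1 W=1 U=1 S=0
  [1] read 0x25 idx=6: raw=0x29007 flags P=1 W=1 U=1 S=0
  [2] read 0x29 idx=17: raw=0x2A007 flags P=1 W=1 U=1 S=0
  [3] read 0x2A idx=22: raw=0x2E007 flags P=1 W=1 U=1 S=0
  ⇒ phys 0x2E97C  [4 reads]
#3 VA=0xC8500000382 (r,user):
  [0] read 0x19 idx=25: raw=0x2F007 flags P=1 W=1 U=1 S=0
  [1] read 0x2F idx=20: raw=0x47004 flags P=0 W=0 U=1 S=0
  ⇒ fault: PAGE_NOT_PRESENT  — 2 lookups
#4 VA=0x40540C0BC3A (r,kernel):
  [0] read 0x19 idx=8: raw=0x30007 flags P=1 W=1 U=1 S=0
  [1] read 0x30 idx=21: raw=0x34007 flags P=1 W=1 U=1 S=0
  [2] read 0x34 idx=6: raw=0x37007 flags P=1 W=1 U=1 S=0
  [3] read 0x37 idx=11: raw=0x33004 flags P=0 W=0 U=1 S=0
  ⇒ fault: PAGE_NOT_PRESENT  — 4 lookups
#5 VA=0x8400000E3E (w,user):
  [0] read 0x19 idx=1: raw=0x39007 flags P=1 W=1 U=1 S=0
  [1] read 0x39 idx=16: raw=0x43000 flags P=0 W=0 U=0 S=0
  ⇒ fault: PAGE_NOT_PRESENT  — 2 lookups

Entries read for #1: 1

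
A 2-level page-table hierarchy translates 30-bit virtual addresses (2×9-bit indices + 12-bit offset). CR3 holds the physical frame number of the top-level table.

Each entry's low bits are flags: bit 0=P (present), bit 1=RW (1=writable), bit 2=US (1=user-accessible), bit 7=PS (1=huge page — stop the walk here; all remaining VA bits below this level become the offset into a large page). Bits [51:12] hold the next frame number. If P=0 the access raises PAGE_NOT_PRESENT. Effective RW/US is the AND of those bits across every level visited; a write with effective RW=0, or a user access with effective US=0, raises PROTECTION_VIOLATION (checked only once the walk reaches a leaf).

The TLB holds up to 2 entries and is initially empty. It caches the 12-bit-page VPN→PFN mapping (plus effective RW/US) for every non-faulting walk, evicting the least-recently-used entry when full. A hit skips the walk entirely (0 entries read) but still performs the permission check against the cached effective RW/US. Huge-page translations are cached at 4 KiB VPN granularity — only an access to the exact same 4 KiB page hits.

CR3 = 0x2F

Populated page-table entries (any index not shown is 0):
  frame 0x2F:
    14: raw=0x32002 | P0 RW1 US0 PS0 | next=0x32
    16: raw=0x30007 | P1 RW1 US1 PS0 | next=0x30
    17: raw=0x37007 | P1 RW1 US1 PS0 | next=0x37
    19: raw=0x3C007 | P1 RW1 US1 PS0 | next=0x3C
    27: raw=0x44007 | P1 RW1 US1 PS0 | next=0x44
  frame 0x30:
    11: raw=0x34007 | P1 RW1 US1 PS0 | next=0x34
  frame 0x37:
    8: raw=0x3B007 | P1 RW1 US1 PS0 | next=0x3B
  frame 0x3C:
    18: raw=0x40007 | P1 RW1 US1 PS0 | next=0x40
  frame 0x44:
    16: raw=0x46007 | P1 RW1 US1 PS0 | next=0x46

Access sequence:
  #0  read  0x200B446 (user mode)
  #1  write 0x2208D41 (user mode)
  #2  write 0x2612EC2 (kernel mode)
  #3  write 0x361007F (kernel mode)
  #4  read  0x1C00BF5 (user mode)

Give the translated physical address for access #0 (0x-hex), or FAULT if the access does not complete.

Trace:
#0 VA=0x200B446 (r,user):
  L0 @0x2F[16] → 0x30007  P=1,RW=1,US=1,PS=0
  L1 @0x30[11] → 0x34007  P=1,RW=1,US=1,PS=0
  ⇒ phys 0x34446  [2 reads]
#1 VA=0x2208D41 (w,user):
  L0 @0x2F[17] → 0x37007  P=1,RW=1,US=1,PS=0
  L1 @0x37[8] → 0x3B007  P=1,RW=1,US=1,PS=0
  ⇒ phys 0x3BD41  [2 reads]
#2 VA=0x2612EC2 (w,kernel):
  L0 @0x2F[19] → 0x3C007  P=1,RW=1,US=1,PS=0
  L1 @0x3C[18] → 0x40007  P=1,RW=1,US=1,PS=0
  ⇒ phys 0x40EC2  [2 reads]
#3 VA=0x361007F (w,kernel):
  L0 @0x2F[27] → 0x44007  P=1,RW=1,US=1,PS=0
  L1 @0x44[16] → 0x46007  P=1,RW=1,US=1,PS=0
  ⇒ phys 0x4607F  [2 reads]
#4 VA=0x1C00BF5 (r,user):
  L0 @0x2F[14] → 0x32002  P=0,RW=1,US=0,PS=0
  → PAGE_NOT_PRESENT  (1 entries read)

Access #0 PA: 0x34446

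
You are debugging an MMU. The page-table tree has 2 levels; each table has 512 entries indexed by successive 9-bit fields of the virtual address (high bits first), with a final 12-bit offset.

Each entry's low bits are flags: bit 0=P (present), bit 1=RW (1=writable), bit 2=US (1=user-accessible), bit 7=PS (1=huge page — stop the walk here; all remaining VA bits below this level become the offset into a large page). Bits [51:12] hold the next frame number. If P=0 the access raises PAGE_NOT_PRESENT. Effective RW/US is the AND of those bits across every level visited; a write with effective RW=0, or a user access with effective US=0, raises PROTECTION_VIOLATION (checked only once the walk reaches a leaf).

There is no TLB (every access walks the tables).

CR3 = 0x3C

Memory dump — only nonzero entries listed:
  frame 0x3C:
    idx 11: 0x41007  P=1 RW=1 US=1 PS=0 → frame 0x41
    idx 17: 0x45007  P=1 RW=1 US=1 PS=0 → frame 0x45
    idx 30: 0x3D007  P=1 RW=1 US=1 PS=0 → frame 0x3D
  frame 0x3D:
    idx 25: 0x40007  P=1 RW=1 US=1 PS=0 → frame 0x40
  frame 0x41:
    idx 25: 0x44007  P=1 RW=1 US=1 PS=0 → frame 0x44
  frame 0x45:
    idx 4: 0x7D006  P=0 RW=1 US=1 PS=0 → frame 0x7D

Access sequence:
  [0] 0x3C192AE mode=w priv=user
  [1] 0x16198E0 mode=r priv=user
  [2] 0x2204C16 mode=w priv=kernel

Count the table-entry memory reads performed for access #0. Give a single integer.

Trace:
#0 VA=0x3C192AE (w,user):
  L0 @0x3C[30] → 0x3D007  P=1,RW=1,US=1,PS=0
  L1 @0x3D[25] → 0x40007  P=1,RW=1,US=1,PS=0
  ✓ 0x402AE  — 2 lookups
#1 VA=0x16198E0 (r,user):
  L0 @0x3C[11] → 0x41007  P=1,RW=1,US=1,PS=0
  L1 @0x41[25] → 0x44007  P=1,RW=1,US=1,PS=0
  ✓ 0x448E0  — 2 lookups
#2 VA=0x2204C16 (w,kernel):
  L0 @0x3C[17] → 0x45007  P=1,RW=1,US=1,PS=0
  L1 @0x45[4] → 0x7D006  P=0,RW=1,US=1,PS=0
  → PAGE_NOT_PRESENT  (2 entries read)

Entries read for #0: 2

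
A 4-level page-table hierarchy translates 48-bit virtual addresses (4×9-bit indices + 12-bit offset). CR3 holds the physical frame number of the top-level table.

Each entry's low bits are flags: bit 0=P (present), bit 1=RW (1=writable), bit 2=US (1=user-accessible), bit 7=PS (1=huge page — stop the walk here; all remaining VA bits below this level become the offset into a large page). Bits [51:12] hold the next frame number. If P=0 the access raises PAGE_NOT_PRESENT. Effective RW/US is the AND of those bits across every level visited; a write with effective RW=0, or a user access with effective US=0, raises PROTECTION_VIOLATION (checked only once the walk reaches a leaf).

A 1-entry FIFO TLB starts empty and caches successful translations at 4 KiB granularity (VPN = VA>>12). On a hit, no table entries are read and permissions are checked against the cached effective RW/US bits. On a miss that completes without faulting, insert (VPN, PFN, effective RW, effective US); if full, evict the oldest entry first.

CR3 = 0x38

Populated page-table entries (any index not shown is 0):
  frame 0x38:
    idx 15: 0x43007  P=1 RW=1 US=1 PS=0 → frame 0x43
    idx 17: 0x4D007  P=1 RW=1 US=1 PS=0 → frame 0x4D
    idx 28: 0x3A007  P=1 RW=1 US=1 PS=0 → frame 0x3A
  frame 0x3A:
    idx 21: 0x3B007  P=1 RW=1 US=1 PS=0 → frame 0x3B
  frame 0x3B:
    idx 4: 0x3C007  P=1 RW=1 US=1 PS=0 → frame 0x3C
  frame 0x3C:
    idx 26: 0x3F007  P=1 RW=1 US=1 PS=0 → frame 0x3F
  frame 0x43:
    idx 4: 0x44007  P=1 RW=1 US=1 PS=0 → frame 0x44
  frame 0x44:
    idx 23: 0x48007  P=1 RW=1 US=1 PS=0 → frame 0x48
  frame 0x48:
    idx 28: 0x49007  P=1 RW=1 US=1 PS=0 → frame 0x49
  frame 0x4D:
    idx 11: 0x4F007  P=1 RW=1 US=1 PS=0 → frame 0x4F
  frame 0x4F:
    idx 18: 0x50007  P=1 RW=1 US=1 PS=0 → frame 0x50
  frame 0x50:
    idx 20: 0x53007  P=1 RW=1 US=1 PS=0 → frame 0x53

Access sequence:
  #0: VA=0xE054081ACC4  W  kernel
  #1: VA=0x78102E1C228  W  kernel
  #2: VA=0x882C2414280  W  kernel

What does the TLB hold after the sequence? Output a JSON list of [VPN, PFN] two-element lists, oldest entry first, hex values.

Per-access translation:
#0 VA=0xE054081ACC4 (w,kernel):
  L0 @0x38[28] → 0x3A007  P=1,RW=1,US=1,PS=0
  L1 @0x3A[21] → 0x3B007  P=1,RW=1,US=1,PS=0
  L2 @0x3B[4] → 0x3C007  P=1,RW=1,US=1,PS=0
  L3 @0x3C[26] → 0x3F007  P=1,RW=1,US=1,PS=0
  ✓ 0x3FCC4  — 4 lookups
#1 VA=0x78102E1C228 (w,kernel):
  L0 @0x38[15] → 0x43007  P=1,RW=1,US=1,PS=0
  L1 @0x43[4] → 0x44007  P=1,RW=1,US=1,PS=0
  L2 @0x44[23] → 0x48007  P=1,RW=1,US=1,PS=0
  L3 @0x48[28] → 0x49007  P=1,RW=1,US=1,PS=0
  ✓ 0x49228  — 4 lookups
#2 VA=0x882C2414280 (w,kernel):
  L0 @0x38[17] → 0x4D007  P=1,RW=1,US=1,PS=0
  L1 @0x4D[11] → 0x4F007  P=1,RW=1,US=1,PS=0
  L2 @0x4F[18] → 0x50007  P=1,RW=1,US=1,PS=0
  L3 @0x50[20] → 0x53007  P=1,RW=1,US=1,PS=0
  ✓ 0x53280  — 4 lookups

TLB: [["0x882C2414", "0x53"]]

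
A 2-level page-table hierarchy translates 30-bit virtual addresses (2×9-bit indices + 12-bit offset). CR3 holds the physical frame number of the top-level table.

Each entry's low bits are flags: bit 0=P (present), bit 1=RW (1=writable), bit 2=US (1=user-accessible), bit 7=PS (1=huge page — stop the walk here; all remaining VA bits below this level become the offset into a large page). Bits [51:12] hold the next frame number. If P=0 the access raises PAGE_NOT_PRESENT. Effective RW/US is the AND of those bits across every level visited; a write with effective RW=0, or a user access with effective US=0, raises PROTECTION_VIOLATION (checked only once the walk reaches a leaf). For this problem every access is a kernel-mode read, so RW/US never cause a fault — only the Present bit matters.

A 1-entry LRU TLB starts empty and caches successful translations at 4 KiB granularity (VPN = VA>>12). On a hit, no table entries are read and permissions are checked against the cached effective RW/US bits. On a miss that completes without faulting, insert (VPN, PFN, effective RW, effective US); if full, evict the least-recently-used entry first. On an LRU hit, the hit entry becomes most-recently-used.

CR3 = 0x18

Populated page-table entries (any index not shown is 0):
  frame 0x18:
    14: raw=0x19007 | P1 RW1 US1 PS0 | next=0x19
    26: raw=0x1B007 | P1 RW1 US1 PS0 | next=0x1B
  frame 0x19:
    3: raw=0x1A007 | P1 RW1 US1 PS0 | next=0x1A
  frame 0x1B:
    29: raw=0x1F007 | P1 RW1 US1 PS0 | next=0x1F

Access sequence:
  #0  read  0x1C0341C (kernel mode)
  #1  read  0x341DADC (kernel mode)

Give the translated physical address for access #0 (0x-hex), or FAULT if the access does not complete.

Walk each access:
#0 VA=0x1C0341C (r,kernel):
  L0: frame=0x18 idx=14 entry=0x19007 [P=1 RW=1 US=1 PS=0]
  L1: frame=0x19 idx=3 entry=0x1A007 [P=1 RW=1 US=1 PS=0]
  ✓ 0x1A41C  — 2 lookups
#1 VA=0x341DADC (r,kernel):
  L0: frame=0x18 idx=26 entry=0x1B007 [P=1 RW=1 US=1 PS=0]
  L1: frame=0x1B idx=29 entry=0x1F007 [P=1 RW=1 US=1 PS=0]
  ✓ 0x1FADC  — 2 lookups

Access #0 PA: 0x1A41C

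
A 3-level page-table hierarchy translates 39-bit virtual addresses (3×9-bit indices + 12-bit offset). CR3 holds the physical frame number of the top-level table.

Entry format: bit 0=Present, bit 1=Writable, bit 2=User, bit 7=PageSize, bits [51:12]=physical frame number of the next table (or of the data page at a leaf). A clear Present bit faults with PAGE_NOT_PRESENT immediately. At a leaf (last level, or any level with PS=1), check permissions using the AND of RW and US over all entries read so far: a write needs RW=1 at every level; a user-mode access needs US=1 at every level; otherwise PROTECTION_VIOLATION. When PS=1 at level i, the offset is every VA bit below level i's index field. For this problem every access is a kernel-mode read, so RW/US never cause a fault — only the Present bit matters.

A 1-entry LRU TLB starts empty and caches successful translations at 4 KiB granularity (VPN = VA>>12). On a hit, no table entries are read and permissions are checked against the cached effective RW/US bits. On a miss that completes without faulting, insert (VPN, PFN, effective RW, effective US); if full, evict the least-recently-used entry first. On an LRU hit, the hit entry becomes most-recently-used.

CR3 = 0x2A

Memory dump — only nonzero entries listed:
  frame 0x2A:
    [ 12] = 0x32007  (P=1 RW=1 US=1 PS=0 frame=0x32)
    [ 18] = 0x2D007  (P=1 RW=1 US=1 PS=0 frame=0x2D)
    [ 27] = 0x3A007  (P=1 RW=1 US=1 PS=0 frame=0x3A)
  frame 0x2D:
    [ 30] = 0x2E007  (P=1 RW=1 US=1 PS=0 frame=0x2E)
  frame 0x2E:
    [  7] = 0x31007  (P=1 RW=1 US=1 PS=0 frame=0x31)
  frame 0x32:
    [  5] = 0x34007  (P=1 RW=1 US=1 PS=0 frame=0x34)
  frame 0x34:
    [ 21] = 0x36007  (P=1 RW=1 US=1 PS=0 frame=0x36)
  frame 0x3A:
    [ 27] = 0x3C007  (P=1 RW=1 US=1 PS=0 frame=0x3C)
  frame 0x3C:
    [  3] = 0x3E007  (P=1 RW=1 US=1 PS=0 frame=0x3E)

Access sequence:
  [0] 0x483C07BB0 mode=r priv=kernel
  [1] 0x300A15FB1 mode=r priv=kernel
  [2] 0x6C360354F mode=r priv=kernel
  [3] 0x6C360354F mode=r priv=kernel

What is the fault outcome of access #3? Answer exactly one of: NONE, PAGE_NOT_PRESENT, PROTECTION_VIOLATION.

Trace:
#0 VA=0x483C07BB0 (r,kernel):
  L0 @0x2A[18] → 0x2D007  P=1,RW=1,US=1,PS=0
  L1 @0x2D[30] → 0x2E007  P=1,RW=1,US=1,PS=0
  L2 @0x2E[7] → 0x31007  P=1,RW=1,US=1,PS=0
  ⇒ phys 0x31BB0  [3 reads]
#1 VA=0x300A15FB1 (r,kernel):
  L0 @0x2A[12] → 0x32007  P=1,RW=1,US=1,PS=0
  L1 @0x32[5] → 0x34007  P=1,RW=1,US=1,PS=0
  L2 @0x34[21] → 0x36007  P=1,RW=1,US=1,PS=0
  ⇒ phys 0x36FB1  [3 reads]
#2 VA=0x6C360354F (r,kernel):
  L0 @0x2A[27] → 0x3A007  P=1,RW=1,US=1,PS=0
  L1 @0x3A[27] → 0x3C007  P=1,RW=1,US=1,PS=0
  L2 @0x3C[3] → 0x3E007  P=1,RW=1,US=1,PS=0
  ⇒ phys 0x3E54F  [3 reads]
#3 VA=0x6C360354F (r,kernel):
  TLB hit vpn=0x6C3603 → PA=0x3E54F

Access #3 fault: NONE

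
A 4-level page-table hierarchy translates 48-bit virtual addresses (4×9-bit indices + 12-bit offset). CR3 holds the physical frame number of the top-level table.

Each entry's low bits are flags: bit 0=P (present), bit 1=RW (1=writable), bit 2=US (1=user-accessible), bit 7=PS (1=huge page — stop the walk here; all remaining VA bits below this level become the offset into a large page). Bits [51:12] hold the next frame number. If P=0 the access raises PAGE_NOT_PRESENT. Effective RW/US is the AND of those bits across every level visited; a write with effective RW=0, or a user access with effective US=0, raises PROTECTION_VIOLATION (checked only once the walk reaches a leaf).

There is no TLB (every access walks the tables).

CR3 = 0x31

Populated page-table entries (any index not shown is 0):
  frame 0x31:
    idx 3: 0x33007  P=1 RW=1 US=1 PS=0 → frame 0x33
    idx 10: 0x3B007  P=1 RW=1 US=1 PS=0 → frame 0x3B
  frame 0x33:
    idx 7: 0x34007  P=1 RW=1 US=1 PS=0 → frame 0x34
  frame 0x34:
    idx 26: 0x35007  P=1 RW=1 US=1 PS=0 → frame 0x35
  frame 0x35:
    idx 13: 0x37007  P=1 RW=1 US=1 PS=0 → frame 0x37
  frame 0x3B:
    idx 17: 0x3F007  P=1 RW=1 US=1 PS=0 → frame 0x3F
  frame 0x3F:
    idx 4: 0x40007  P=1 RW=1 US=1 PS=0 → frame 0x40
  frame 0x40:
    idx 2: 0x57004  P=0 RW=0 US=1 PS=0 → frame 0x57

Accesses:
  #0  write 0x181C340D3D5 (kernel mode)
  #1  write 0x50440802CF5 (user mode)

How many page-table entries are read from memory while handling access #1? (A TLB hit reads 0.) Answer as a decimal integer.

Per-access translation:
#0 VA=0x181C340D3D5 (w,kernel):
  lvl0: tbl 0x31, slot 3 ⇒ 0x33007 (P1/RW1/US1/PS0)
  lvl1: tbl 0x33, slot 7 ⇒ 0x34007 (P1/RW1/US1/PS0)
  lvl2: tbl 0x34, slot 26 ⇒ 0x35007 (P1/RW1/US1/PS0)
  lvl3: tbl 0x35, slot 13 ⇒ 0x37007 (P1/RW1/US1/PS0)
  → PA=0x373D5  (4 entries read)
#1 VA=0x50440802CF5 (w,user):
  lvl0: tbl 0x31, slot 10 ⇒ 0x3B007 (P1/RW1/US1/PS0)
  lvl1: tbl 0x3B, slot 17 ⇒ 0x3F007 (P1/RW1/US1/PS0)
  lvl2: tbl 0x3F, slot 4 ⇒ 0x40007 (P1/RW1/US1/PS0)
  lvl3: tbl 0x40, slot 2 ⇒ 0x57004 (P0/RW0/US1/PS0)
  ✗ PAGE_NOT_PRESENT  [4 reads]

Entries read for #1: 4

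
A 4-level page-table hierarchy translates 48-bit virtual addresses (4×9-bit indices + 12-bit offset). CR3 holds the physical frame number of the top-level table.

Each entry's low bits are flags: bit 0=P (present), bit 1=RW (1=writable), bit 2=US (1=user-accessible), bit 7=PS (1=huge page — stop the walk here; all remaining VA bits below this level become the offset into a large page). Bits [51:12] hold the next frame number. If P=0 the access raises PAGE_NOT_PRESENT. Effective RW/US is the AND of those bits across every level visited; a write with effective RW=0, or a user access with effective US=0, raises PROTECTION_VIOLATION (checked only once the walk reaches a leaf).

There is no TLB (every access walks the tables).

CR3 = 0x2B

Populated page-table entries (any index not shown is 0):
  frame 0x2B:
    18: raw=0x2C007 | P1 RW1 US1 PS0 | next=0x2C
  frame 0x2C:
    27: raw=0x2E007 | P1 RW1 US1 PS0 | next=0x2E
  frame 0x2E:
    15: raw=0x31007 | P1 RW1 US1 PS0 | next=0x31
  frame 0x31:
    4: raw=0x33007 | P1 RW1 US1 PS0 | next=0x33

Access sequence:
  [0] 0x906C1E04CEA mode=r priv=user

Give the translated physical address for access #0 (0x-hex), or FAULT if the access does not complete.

Walk each access:
#0 VA=0x906C1E04CEA (r,user):
  [0] read 0x2B idx=18: raw=0x2C007 flags P=1 W=1 U=1 S=0
  [1] read 0x2C idx=27: raw=0x2E007 flags P=1 W=1 U=1 S=0
  [2] read 0x2E idx=15: raw=0x31007 flags P=1 W=1 U=1 S=0
  [3] read 0x31 idx=4: raw=0x33007 flags P=1 W=1 U=1 S=0
  → PA=0x33CEA  (4 entries read)

Access #0 PA: 0x33CEA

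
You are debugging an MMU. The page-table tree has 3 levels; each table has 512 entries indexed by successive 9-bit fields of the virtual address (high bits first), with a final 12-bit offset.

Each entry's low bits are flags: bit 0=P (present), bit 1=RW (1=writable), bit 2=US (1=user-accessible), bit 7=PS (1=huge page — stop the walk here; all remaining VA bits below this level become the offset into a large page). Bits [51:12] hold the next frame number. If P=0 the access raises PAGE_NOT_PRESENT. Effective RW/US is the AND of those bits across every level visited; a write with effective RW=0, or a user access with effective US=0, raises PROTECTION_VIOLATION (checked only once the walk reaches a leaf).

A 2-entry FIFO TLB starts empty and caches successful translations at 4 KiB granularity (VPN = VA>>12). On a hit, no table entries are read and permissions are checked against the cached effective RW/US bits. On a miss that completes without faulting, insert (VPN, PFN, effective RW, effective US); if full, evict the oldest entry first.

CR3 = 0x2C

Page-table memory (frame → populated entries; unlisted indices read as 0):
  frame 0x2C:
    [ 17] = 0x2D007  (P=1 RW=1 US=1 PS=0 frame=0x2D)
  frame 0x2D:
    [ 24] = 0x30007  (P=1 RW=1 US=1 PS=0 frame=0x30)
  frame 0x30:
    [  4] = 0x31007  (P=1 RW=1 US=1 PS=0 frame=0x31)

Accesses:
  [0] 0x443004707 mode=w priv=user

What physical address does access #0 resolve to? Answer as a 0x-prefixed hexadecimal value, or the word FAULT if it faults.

Trace:
#0 VA=0x443004707 (w,user):
  L0: frame=0x2C idx=17 entry=0x2D007 [P=1 RW=1 US=1 PS=0]
  L1: frame=0x2D idx=24 entry=0x30007 [P=1 RW=1 US=1 PS=0]
  L2: frame=0x30 idx=4 entry=0x31007 [P=1 RW=1 US=1 PS=0]
  → PA=0x31707  (3 entries read)

Access #0 PA: 0x31707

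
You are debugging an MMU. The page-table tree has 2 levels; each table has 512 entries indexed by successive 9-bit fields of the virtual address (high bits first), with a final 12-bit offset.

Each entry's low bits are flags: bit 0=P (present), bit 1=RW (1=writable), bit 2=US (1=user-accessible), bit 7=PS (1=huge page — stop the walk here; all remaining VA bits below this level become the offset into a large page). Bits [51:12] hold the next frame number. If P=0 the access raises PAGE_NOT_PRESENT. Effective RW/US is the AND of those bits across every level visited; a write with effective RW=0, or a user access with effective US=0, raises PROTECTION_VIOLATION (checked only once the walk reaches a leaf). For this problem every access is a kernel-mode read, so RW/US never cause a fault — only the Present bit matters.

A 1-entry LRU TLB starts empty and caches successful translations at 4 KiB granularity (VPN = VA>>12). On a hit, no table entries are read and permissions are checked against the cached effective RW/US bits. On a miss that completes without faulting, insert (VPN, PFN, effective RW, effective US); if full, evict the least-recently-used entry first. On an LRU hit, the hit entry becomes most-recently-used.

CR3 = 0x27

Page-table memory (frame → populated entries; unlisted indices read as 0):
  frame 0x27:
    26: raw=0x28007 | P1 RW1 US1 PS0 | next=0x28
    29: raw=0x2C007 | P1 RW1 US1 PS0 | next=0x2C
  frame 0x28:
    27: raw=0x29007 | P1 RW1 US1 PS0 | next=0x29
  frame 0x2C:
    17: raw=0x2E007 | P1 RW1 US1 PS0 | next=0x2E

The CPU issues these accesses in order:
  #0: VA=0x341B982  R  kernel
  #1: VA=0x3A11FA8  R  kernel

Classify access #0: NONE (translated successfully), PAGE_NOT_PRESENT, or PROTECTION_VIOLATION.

Trace:
#0 VA=0x341B982 (r,kernel):
  L0 @0x27[26] → 0x28007  P=1,RW=1,US=1,PS=0
  L1 @0x28[27] → 0x29007  P=1,RW=1,US=1,PS=0
  → PA=0x29982  (2 entries read)
#1 VA=0x3A11FA8 (r,kernel):
  L0 @0x27[29] → 0x2C007  P=1,RW=1,US=1,PS=0
  L1 @0x2C[17] → 0x2E007  P=1,RW=1,US=1,PS=0
  → PA=0x2EFA8  (2 entries read)

Access #0 fault: NONE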